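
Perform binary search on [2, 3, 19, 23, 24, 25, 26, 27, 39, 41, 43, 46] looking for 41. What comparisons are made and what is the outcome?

Binary search for 41 in [2, 3, 19, 23, 24, 25, 26, 27, 39, 41, 43, 46]:

lo=0, hi=11, mid=5, arr[mid]=25 -> 25 < 41, search right half
lo=6, hi=11, mid=8, arr[mid]=39 -> 39 < 41, search right half
lo=9, hi=11, mid=10, arr[mid]=43 -> 43 > 41, search left half
lo=9, hi=9, mid=9, arr[mid]=41 -> Found target at index 9!

Binary search finds 41 at index 9 after 4 comparisons. The search repeatedly halves the search space by comparing with the middle element.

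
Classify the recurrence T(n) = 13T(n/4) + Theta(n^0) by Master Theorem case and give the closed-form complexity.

Master Theorem for T(n) = 13T(n/4) + O(n^0):

a = 13, b = 4, c = 0
log_b(a) = log_4(13) = 1.8502

Case 1: c = 0 < log_4(13) = 1.8502
T(n) = O(n^(log_4 13))

For T(n) = 13T(n/4) + O(n^0): log_4(13) = 1.8502. This is Case 1 of the Master Theorem (c < log_b(a), work dominated by leaves), giving O(n^(log_4 13)).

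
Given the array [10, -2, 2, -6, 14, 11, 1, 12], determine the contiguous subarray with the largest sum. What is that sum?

Using Kadane's algorithm on [10, -2, 2, -6, 14, 11, 1, 12]:

Scanning through the array:
Position 1 (value -2): max_ending_here = 8, max_so_far = 10
Position 2 (value 2): max_ending_here = 10, max_so_far = 10
Position 3 (value -6): max_ending_here = 4, max_so_far = 10
Position 4 (value 14): max_ending_here = 18, max_so_far = 18
Position 5 (value 11): max_ending_here = 29, max_so_far = 29
Position 6 (value 1): max_ending_here = 30, max_so_far = 30
Position 7 (value 12): max_ending_here = 42, max_so_far = 42

Maximum subarray: [10, -2, 2, -6, 14, 11, 1, 12]
Maximum sum: 42

The maximum subarray is [10, -2, 2, -6, 14, 11, 1, 12] with sum 42. This subarray runs from index 0 to index 7.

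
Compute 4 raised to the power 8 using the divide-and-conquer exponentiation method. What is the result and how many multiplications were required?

Computing 4^8 by squaring (build up from 4^1; each line after the first costs one multiplication):

4^1 = 4
4^2 = (4^1)^2 = 4^2 = 16
4^4 = (4^2)^2 = 16^2 = 256
4^8 = (4^4)^2 = 256^2 = 65536

Result: 65536
Multiplications needed: 3 (3 lines after 4^1)

4^8 = 65536. Using exponentiation by squaring, this requires 3 multiplications. The key idea: if the exponent is even, square the half-power; if odd, multiply by the base once.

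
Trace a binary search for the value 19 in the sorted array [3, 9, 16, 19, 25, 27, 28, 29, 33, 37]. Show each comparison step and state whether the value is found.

Binary search for 19 in [3, 9, 16, 19, 25, 27, 28, 29, 33, 37]:

lo=0, hi=9, mid=4, arr[mid]=25 -> 25 > 19, search left half
lo=0, hi=3, mid=1, arr[mid]=9 -> 9 < 19, search right half
lo=2, hi=3, mid=2, arr[mid]=16 -> 16 < 19, search right half
lo=3, hi=3, mid=3, arr[mid]=19 -> Found target at index 3!

Binary search finds 19 at index 3 after 4 comparisons. The search repeatedly halves the search space by comparing with the middle element.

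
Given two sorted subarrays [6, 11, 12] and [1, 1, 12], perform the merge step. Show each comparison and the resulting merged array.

Merging process:

Compare 6 vs 1: take 1 from right. Merged: [1]
Compare 6 vs 1: take 1 from right. Merged: [1, 1]
Compare 6 vs 12: take 6 from left. Merged: [1, 1, 6]
Compare 11 vs 12: take 11 from left. Merged: [1, 1, 6, 11]
Compare 12 vs 12: take 12 from left. Merged: [1, 1, 6, 11, 12]
Append remaining from right: [12]. Merged: [1, 1, 6, 11, 12, 12]

Final merged array: [1, 1, 6, 11, 12, 12]
Total comparisons: 5

The merged array is [1, 1, 6, 11, 12, 12], requiring 5 comparisons. The merge step runs in O(n) time where n is the total number of elements.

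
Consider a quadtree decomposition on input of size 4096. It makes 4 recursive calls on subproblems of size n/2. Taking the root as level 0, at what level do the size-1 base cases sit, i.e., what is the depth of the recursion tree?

For divide and conquer with division factor 2:

Problem sizes at each level:
Level 0: 4096
Level 1: 2048
Level 2: 1024
Level 3: 512
Level 4: 256
Level 5: 128
Level 6: 64
Level 7: 32
Level 8: 16
Level 9: 8
Level 10: 4
Level 11: 2
Level 12: 1

The root is level 0 and the size-1 base case is level 12 (the tree spans levels 0 through 12, i.e. 13 levels counting the root), so the depth is the number of divisions: log_2(4096) = 12

The recursion tree depth is log_2(4096) = 12. At each level, the problem size is divided by 2, so it takes 12 divisions to reduce to a base case of size 1. The algorithm makes 4 recursive calls at each level.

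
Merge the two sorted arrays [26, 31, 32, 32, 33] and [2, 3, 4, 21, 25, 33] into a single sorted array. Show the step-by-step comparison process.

Merging process:

Compare 26 vs 2: take 2 from right. Merged: [2]
Compare 26 vs 3: take 3 from right. Merged: [2, 3]
Compare 26 vs 4: take 4 from right. Merged: [2, 3, 4]
Compare 26 vs 21: take 21 from right. Merged: [2, 3, 4, 21]
Compare 26 vs 25: take 25 from right. Merged: [2, 3, 4, 21, 25]
Compare 26 vs 33: take 26 from left. Merged: [2, 3, 4, 21, 25, 26]
Compare 31 vs 33: take 31 from left. Merged: [2, 3, 4, 21, 25, 26, 31]
Compare 32 vs 33: take 32 from left. Merged: [2, 3, 4, 21, 25, 26, 31, 32]
Compare 32 vs 33: take 32 from left. Merged: [2, 3, 4, 21, 25, 26, 31, 32, 32]
Compare 33 vs 33: take 33 from left. Merged: [2, 3, 4, 21, 25, 26, 31, 32, 32, 33]
Append remaining from right: [33]. Merged: [2, 3, 4, 21, 25, 26, 31, 32, 32, 33, 33]

Final merged array: [2, 3, 4, 21, 25, 26, 31, 32, 32, 33, 33]
Total comparisons: 10

The merged array is [2, 3, 4, 21, 25, 26, 31, 32, 32, 33, 33], requiring 10 comparisons. The merge step runs in O(n) time where n is the total number of elements.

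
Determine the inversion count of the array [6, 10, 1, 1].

Finding inversions in [6, 10, 1, 1]:

(0, 2): arr[0]=6 > arr[2]=1
(0, 3): arr[0]=6 > arr[3]=1
(1, 2): arr[1]=10 > arr[2]=1
(1, 3): arr[1]=10 > arr[3]=1

Total inversions: 4

The array has 4 inversion(s): (0,2), (0,3), (1,2), (1,3). Each pair (i,j) satisfies i < j and arr[i] > arr[j].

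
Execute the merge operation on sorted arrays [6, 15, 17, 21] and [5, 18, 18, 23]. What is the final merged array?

Merging process:

Compare 6 vs 5: take 5 from right. Merged: [5]
Compare 6 vs 18: take 6 from left. Merged: [5, 6]
Compare 15 vs 18: take 15 from left. Merged: [5, 6, 15]
Compare 17 vs 18: take 17 from left. Merged: [5, 6, 15, 17]
Compare 21 vs 18: take 18 from right. Merged: [5, 6, 15, 17, 18]
Compare 21 vs 18: take 18 from right. Merged: [5, 6, 15, 17, 18, 18]
Compare 21 vs 23: take 21 from left. Merged: [5, 6, 15, 17, 18, 18, 21]
Append remaining from right: [23]. Merged: [5, 6, 15, 17, 18, 18, 21, 23]

Final merged array: [5, 6, 15, 17, 18, 18, 21, 23]
Total comparisons: 7

The merged array is [5, 6, 15, 17, 18, 18, 21, 23], requiring 7 comparisons. The merge step runs in O(n) time where n is the total number of elements.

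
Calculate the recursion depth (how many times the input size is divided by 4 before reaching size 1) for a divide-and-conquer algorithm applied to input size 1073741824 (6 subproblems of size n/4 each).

For divide and conquer with division factor 4:

Problem sizes at each level:
Level 0: 1073741824
Level 1: 268435456
Level 2: 67108864
Level 3: 16777216
Level 4: 4194304
Level 5: 1048576
Level 6: 262144
Level 7: 65536
Level 8: 16384
Level 9: 4096
Level 10: 1024
Level 11: 256
Level 12: 64
Level 13: 16
Level 14: 4
Level 15: 1

The root is level 0 and the size-1 base case is level 15 (the tree spans levels 0 through 15, i.e. 16 levels counting the root), so the depth is the number of divisions: log_4(1073741824) = 15

The recursion tree depth is log_4(1073741824) = 15. At each level, the problem size is divided by 4, so it takes 15 divisions to reduce to a base case of size 1. The algorithm makes 6 recursive calls at each level.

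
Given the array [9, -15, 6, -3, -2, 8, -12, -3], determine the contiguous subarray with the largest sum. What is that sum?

Using Kadane's algorithm on [9, -15, 6, -3, -2, 8, -12, -3]:

Scanning through the array:
Position 1 (value -15): max_ending_here = -6, max_so_far = 9
Position 2 (value 6): max_ending_here = 6, max_so_far = 9
Position 3 (value -3): max_ending_here = 3, max_so_far = 9
Position 4 (value -2): max_ending_here = 1, max_so_far = 9
Position 5 (value 8): max_ending_here = 9, max_so_far = 9
Position 6 (value -12): max_ending_here = -3, max_so_far = 9
Position 7 (value -3): max_ending_here = -3, max_so_far = 9

Maximum subarray: [9]
Maximum sum: 9

The maximum subarray is [9] with sum 9. This subarray runs from index 0 to index 0.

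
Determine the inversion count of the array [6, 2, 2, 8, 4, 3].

Finding inversions in [6, 2, 2, 8, 4, 3]:

(0, 1): arr[0]=6 > arr[1]=2
(0, 2): arr[0]=6 > arr[2]=2
(0, 4): arr[0]=6 > arr[4]=4
(0, 5): arr[0]=6 > arr[5]=3
(3, 4): arr[3]=8 > arr[4]=4
(3, 5): arr[3]=8 > arr[5]=3
(4, 5): arr[4]=4 > arr[5]=3

Total inversions: 7

The array has 7 inversion(s): (0,1), (0,2), (0,4), (0,5), (3,4), (3,5), (4,5). Each pair (i,j) satisfies i < j and arr[i] > arr[j].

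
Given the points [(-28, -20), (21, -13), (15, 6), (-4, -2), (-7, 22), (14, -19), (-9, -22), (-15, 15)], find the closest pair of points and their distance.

Computing all pairwise distances among 8 points:

d((-28, -20), (21, -13)) = 49.4975
d((-28, -20), (15, 6)) = 50.2494
d((-28, -20), (-4, -2)) = 30.0
d((-28, -20), (-7, 22)) = 46.9574
d((-28, -20), (14, -19)) = 42.0119
d((-28, -20), (-9, -22)) = 19.105
d((-28, -20), (-15, 15)) = 37.3363
d((21, -13), (15, 6)) = 19.9249
d((21, -13), (-4, -2)) = 27.313
d((21, -13), (-7, 22)) = 44.8219
d((21, -13), (14, -19)) = 9.2195 <-- minimum
d((21, -13), (-9, -22)) = 31.3209
d((21, -13), (-15, 15)) = 45.607
d((15, 6), (-4, -2)) = 20.6155
d((15, 6), (-7, 22)) = 27.2029
d((15, 6), (14, -19)) = 25.02
d((15, 6), (-9, -22)) = 36.8782
d((15, 6), (-15, 15)) = 31.3209
d((-4, -2), (-7, 22)) = 24.1868
d((-4, -2), (14, -19)) = 24.7588
d((-4, -2), (-9, -22)) = 20.6155
d((-4, -2), (-15, 15)) = 20.2485
d((-7, 22), (14, -19)) = 46.0652
d((-7, 22), (-9, -22)) = 44.0454
d((-7, 22), (-15, 15)) = 10.6301
d((14, -19), (-9, -22)) = 23.1948
d((14, -19), (-15, 15)) = 44.6878
d((-9, -22), (-15, 15)) = 37.4833

Closest pair: (21, -13) and (14, -19) with distance 9.2195

The closest pair is (21, -13) and (14, -19) with Euclidean distance 9.2195. For 8 points, brute-force pairwise comparison is shown above. For large n, the divide-and-conquer algorithm (sort by x, recurse on halves, check the dividing strip) achieves O(n log n).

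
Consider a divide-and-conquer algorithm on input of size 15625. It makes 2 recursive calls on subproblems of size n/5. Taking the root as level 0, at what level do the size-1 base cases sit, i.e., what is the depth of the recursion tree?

For divide and conquer with division factor 5:

Problem sizes at each level:
Level 0: 15625
Level 1: 3125
Level 2: 625
Level 3: 125
Level 4: 25
Level 5: 5
Level 6: 1

The root is level 0 and the size-1 base case is level 6 (the tree spans levels 0 through 6, i.e. 7 levels counting the root), so the depth is the number of divisions: log_5(15625) = 6

The recursion tree depth is log_5(15625) = 6. At each level, the problem size is divided by 5, so it takes 6 divisions to reduce to a base case of size 1. The algorithm makes 2 recursive calls at each level.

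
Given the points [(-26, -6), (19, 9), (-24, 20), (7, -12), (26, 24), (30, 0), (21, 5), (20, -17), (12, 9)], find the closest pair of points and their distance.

Computing all pairwise distances among 9 points:

d((-26, -6), (19, 9)) = 47.4342
d((-26, -6), (-24, 20)) = 26.0768
d((-26, -6), (7, -12)) = 33.541
d((-26, -6), (26, 24)) = 60.0333
d((-26, -6), (30, 0)) = 56.3205
d((-26, -6), (21, 5)) = 48.2701
d((-26, -6), (20, -17)) = 47.2969
d((-26, -6), (12, 9)) = 40.8534
d((19, 9), (-24, 20)) = 44.3847
d((19, 9), (7, -12)) = 24.1868
d((19, 9), (26, 24)) = 16.5529
d((19, 9), (30, 0)) = 14.2127
d((19, 9), (21, 5)) = 4.4721 <-- minimum
d((19, 9), (20, -17)) = 26.0192
d((19, 9), (12, 9)) = 7.0
d((-24, 20), (7, -12)) = 44.5533
d((-24, 20), (26, 24)) = 50.1597
d((-24, 20), (30, 0)) = 57.5847
d((-24, 20), (21, 5)) = 47.4342
d((-24, 20), (20, -17)) = 57.4891
d((-24, 20), (12, 9)) = 37.6431
d((7, -12), (26, 24)) = 40.7063
d((7, -12), (30, 0)) = 25.9422
d((7, -12), (21, 5)) = 22.0227
d((7, -12), (20, -17)) = 13.9284
d((7, -12), (12, 9)) = 21.587
d((26, 24), (30, 0)) = 24.3311
d((26, 24), (21, 5)) = 19.6469
d((26, 24), (20, -17)) = 41.4367
d((26, 24), (12, 9)) = 20.5183
d((30, 0), (21, 5)) = 10.2956
d((30, 0), (20, -17)) = 19.7231
d((30, 0), (12, 9)) = 20.1246
d((21, 5), (20, -17)) = 22.0227
d((21, 5), (12, 9)) = 9.8489
d((20, -17), (12, 9)) = 27.2029

Closest pair: (19, 9) and (21, 5) with distance 4.4721

The closest pair is (19, 9) and (21, 5) with Euclidean distance 4.4721. For 9 points, brute-force pairwise comparison is shown above. For large n, the divide-and-conquer algorithm (sort by x, recurse on halves, check the dividing strip) achieves O(n log n).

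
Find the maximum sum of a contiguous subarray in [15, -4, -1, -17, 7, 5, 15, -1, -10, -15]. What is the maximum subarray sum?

Using Kadane's algorithm on [15, -4, -1, -17, 7, 5, 15, -1, -10, -15]:

Scanning through the array:
Position 1 (value -4): max_ending_here = 11, max_so_far = 15
Position 2 (value -1): max_ending_here = 10, max_so_far = 15
Position 3 (value -17): max_ending_here = -7, max_so_far = 15
Position 4 (value 7): max_ending_here = 7, max_so_far = 15
Position 5 (value 5): max_ending_here = 12, max_so_far = 15
Position 6 (value 15): max_ending_here = 27, max_so_far = 27
Position 7 (value -1): max_ending_here = 26, max_so_far = 27
Position 8 (value -10): max_ending_here = 16, max_so_far = 27
Position 9 (value -15): max_ending_here = 1, max_so_far = 27

Maximum subarray: [7, 5, 15]
Maximum sum: 27

The maximum subarray is [7, 5, 15] with sum 27. This subarray runs from index 4 to index 6.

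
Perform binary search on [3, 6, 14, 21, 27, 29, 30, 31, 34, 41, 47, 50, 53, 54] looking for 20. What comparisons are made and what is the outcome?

Binary search for 20 in [3, 6, 14, 21, 27, 29, 30, 31, 34, 41, 47, 50, 53, 54]:

lo=0, hi=13, mid=6, arr[mid]=30 -> 30 > 20, search left half
lo=0, hi=5, mid=2, arr[mid]=14 -> 14 < 20, search right half
lo=3, hi=5, mid=4, arr[mid]=27 -> 27 > 20, search left half
lo=3, hi=3, mid=3, arr[mid]=21 -> 21 > 20, search left half
lo=3 > hi=2, target 20 not found

Binary search determines that 20 is not in the array after 4 comparisons. The search space was exhausted without finding the target.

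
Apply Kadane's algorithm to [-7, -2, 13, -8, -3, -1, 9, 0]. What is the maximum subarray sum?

Using Kadane's algorithm on [-7, -2, 13, -8, -3, -1, 9, 0]:

Scanning through the array:
Position 1 (value -2): max_ending_here = -2, max_so_far = -2
Position 2 (value 13): max_ending_here = 13, max_so_far = 13
Position 3 (value -8): max_ending_here = 5, max_so_far = 13
Position 4 (value -3): max_ending_here = 2, max_so_far = 13
Position 5 (value -1): max_ending_here = 1, max_so_far = 13
Position 6 (value 9): max_ending_here = 10, max_so_far = 13
Position 7 (value 0): max_ending_here = 10, max_so_far = 13

Maximum subarray: [13]
Maximum sum: 13

The maximum subarray is [13] with sum 13. This subarray runs from index 2 to index 2.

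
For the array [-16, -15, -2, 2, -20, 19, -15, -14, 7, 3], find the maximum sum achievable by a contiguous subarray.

Using Kadane's algorithm on [-16, -15, -2, 2, -20, 19, -15, -14, 7, 3]:

Scanning through the array:
Position 1 (value -15): max_ending_here = -15, max_so_far = -15
Position 2 (value -2): max_ending_here = -2, max_so_far = -2
Position 3 (value 2): max_ending_here = 2, max_so_far = 2
Position 4 (value -20): max_ending_here = -18, max_so_far = 2
Position 5 (value 19): max_ending_here = 19, max_so_far = 19
Position 6 (value -15): max_ending_here = 4, max_so_far = 19
Position 7 (value -14): max_ending_here = -10, max_so_far = 19
Position 8 (value 7): max_ending_here = 7, max_so_far = 19
Position 9 (value 3): max_ending_here = 10, max_so_far = 19

Maximum subarray: [19]
Maximum sum: 19

The maximum subarray is [19] with sum 19. This subarray runs from index 5 to index 5.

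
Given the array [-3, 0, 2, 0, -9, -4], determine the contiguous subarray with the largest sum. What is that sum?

Using Kadane's algorithm on [-3, 0, 2, 0, -9, -4]:

Scanning through the array:
Position 1 (value 0): max_ending_here = 0, max_so_far = 0
Position 2 (value 2): max_ending_here = 2, max_so_far = 2
Position 3 (value 0): max_ending_here = 2, max_so_far = 2
Position 4 (value -9): max_ending_here = -7, max_so_far = 2
Position 5 (value -4): max_ending_here = -4, max_so_far = 2

Maximum subarray: [0, 2]
Maximum sum: 2

The maximum subarray is [0, 2] with sum 2. This subarray runs from index 1 to index 2.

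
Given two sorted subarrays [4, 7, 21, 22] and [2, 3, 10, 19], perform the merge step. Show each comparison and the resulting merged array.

Merging process:

Compare 4 vs 2: take 2 from right. Merged: [2]
Compare 4 vs 3: take 3 from right. Merged: [2, 3]
Compare 4 vs 10: take 4 from left. Merged: [2, 3, 4]
Compare 7 vs 10: take 7 from left. Merged: [2, 3, 4, 7]
Compare 21 vs 10: take 10 from right. Merged: [2, 3, 4, 7, 10]
Compare 21 vs 19: take 19 from right. Merged: [2, 3, 4, 7, 10, 19]
Append remaining from left: [21, 22]. Merged: [2, 3, 4, 7, 10, 19, 21, 22]

Final merged array: [2, 3, 4, 7, 10, 19, 21, 22]
Total comparisons: 6

The merged array is [2, 3, 4, 7, 10, 19, 21, 22], requiring 6 comparisons. The merge step runs in O(n) time where n is the total number of elements.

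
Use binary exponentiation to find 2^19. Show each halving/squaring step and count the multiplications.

Computing 2^19 by squaring (build up from 2^1; each line after the first costs one multiplication):

2^1 = 2
2^2 = (2^1)^2 = 2^2 = 4
2^4 = (2^2)^2 = 4^2 = 16
2^8 = (2^4)^2 = 16^2 = 256
2^9 = 2 * 2^8 = 2 * 256 = 512
2^18 = (2^9)^2 = 512^2 = 262144
2^19 = 2 * 2^18 = 2 * 262144 = 524288

Result: 524288
Multiplications needed: 6 (6 lines after 2^1)

2^19 = 524288. Using exponentiation by squaring, this requires 6 multiplications. The key idea: if the exponent is even, square the half-power; if odd, multiply by the base once.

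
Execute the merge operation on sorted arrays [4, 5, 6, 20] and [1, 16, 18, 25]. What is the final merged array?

Merging process:

Compare 4 vs 1: take 1 from right. Merged: [1]
Compare 4 vs 16: take 4 from left. Merged: [1, 4]
Compare 5 vs 16: take 5 from left. Merged: [1, 4, 5]
Compare 6 vs 16: take 6 from left. Merged: [1, 4, 5, 6]
Compare 20 vs 16: take 16 from right. Merged: [1, 4, 5, 6, 16]
Compare 20 vs 18: take 18 from right. Merged: [1, 4, 5, 6, 16, 18]
Compare 20 vs 25: take 20 from left. Merged: [1, 4, 5, 6, 16, 18, 20]
Append remaining from right: [25]. Merged: [1, 4, 5, 6, 16, 18, 20, 25]

Final merged array: [1, 4, 5, 6, 16, 18, 20, 25]
Total comparisons: 7

The merged array is [1, 4, 5, 6, 16, 18, 20, 25], requiring 7 comparisons. The merge step runs in O(n) time where n is the total number of elements.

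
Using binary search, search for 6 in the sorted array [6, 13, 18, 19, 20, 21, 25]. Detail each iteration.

Binary search for 6 in [6, 13, 18, 19, 20, 21, 25]:

lo=0, hi=6, mid=3, arr[mid]=19 -> 19 > 6, search left half
lo=0, hi=2, mid=1, arr[mid]=13 -> 13 > 6, search left half
lo=0, hi=0, mid=0, arr[mid]=6 -> Found target at index 0!

Binary search finds 6 at index 0 after 3 comparisons. The search repeatedly halves the search space by comparing with the middle element.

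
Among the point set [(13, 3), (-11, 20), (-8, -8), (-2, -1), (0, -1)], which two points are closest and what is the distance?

Computing all pairwise distances among 5 points:

d((13, 3), (-11, 20)) = 29.4109
d((13, 3), (-8, -8)) = 23.7065
d((13, 3), (-2, -1)) = 15.5242
d((13, 3), (0, -1)) = 13.6015
d((-11, 20), (-8, -8)) = 28.1603
d((-11, 20), (-2, -1)) = 22.8473
d((-11, 20), (0, -1)) = 23.7065
d((-8, -8), (-2, -1)) = 9.2195
d((-8, -8), (0, -1)) = 10.6301
d((-2, -1), (0, -1)) = 2.0 <-- minimum

Closest pair: (-2, -1) and (0, -1) with distance 2.0

The closest pair is (-2, -1) and (0, -1) with Euclidean distance 2.0. For 5 points, brute-force pairwise comparison is shown above. For large n, the divide-and-conquer algorithm (sort by x, recurse on halves, check the dividing strip) achieves O(n log n).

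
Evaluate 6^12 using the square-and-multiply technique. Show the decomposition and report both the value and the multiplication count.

Computing 6^12 by squaring (build up from 6^1; each line after the first costs one multiplication):

6^1 = 6
6^2 = (6^1)^2 = 6^2 = 36
6^3 = 6 * 6^2 = 6 * 36 = 216
6^6 = (6^3)^2 = 216^2 = 46656
6^12 = (6^6)^2 = 46656^2 = 2176782336

Result: 2176782336
Multiplications needed: 4 (4 lines after 6^1)

6^12 = 2176782336. Using exponentiation by squaring, this requires 4 multiplications. The key idea: if the exponent is even, square the half-power; if odd, multiply by the base once.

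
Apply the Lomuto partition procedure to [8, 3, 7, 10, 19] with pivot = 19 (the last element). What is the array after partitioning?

Lomuto partition with pivot = 19:

Initial array: [8, 3, 7, 10, 19]

arr[0]=8 <= 19: swap with position 0, array becomes [8, 3, 7, 10, 19]
arr[1]=3 <= 19: swap with position 1, array becomes [8, 3, 7, 10, 19]
arr[2]=7 <= 19: swap with position 2, array becomes [8, 3, 7, 10, 19]
arr[3]=10 <= 19: swap with position 3, array becomes [8, 3, 7, 10, 19]

Place pivot at position 4: [8, 3, 7, 10, 19]
Pivot position: 4

After partitioning with pivot 19, the array becomes [8, 3, 7, 10, 19]. The pivot is placed at index 4. All elements to the left of the pivot are <= 19, and all elements to the right are > 19.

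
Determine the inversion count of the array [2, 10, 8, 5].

Finding inversions in [2, 10, 8, 5]:

(1, 2): arr[1]=10 > arr[2]=8
(1, 3): arr[1]=10 > arr[3]=5
(2, 3): arr[2]=8 > arr[3]=5

Total inversions: 3

The array has 3 inversion(s): (1,2), (1,3), (2,3). Each pair (i,j) satisfies i < j and arr[i] > arr[j].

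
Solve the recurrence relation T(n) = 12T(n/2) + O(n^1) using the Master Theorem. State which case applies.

Master Theorem for T(n) = 12T(n/2) + O(n^1):

a = 12, b = 2, c = 1
log_b(a) = log_2(12) = 3.5850

Case 1: c = 1 < log_2(12) = 3.5850
T(n) = O(n^(log_2 12))

For T(n) = 12T(n/2) + O(n^1): log_2(12) = 3.5850. This is Case 1 of the Master Theorem (c < log_b(a), work dominated by leaves), giving O(n^(log_2 12)).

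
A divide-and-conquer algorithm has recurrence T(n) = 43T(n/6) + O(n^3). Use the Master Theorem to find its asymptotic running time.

Master Theorem for T(n) = 43T(n/6) + O(n^3):

a = 43, b = 6, c = 3
log_b(a) = log_6(43) = 2.0992

Case 3: c = 3 > log_6(43) = 2.0992
T(n) = O(n^3) = O(n^3)

For T(n) = 43T(n/6) + O(n^3): log_6(43) = 2.0992. This is Case 3 of the Master Theorem (c > log_b(a), work dominated by root), giving O(n^3).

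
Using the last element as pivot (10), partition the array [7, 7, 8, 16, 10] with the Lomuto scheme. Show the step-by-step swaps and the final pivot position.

Lomuto partition with pivot = 10:

Initial array: [7, 7, 8, 16, 10]

arr[0]=7 <= 10: swap with position 0, array becomes [7, 7, 8, 16, 10]
arr[1]=7 <= 10: swap with position 1, array becomes [7, 7, 8, 16, 10]
arr[2]=8 <= 10: swap with position 2, array becomes [7, 7, 8, 16, 10]
arr[3]=16 > 10: no swap

Place pivot at position 3: [7, 7, 8, 10, 16]
Pivot position: 3

After partitioning with pivot 10, the array becomes [7, 7, 8, 10, 16]. The pivot is placed at index 3. All elements to the left of the pivot are <= 10, and all elements to the right are > 10.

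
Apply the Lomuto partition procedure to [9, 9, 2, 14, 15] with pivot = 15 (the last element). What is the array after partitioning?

Lomuto partition with pivot = 15:

Initial array: [9, 9, 2, 14, 15]

arr[0]=9 <= 15: swap with position 0, array becomes [9, 9, 2, 14, 15]
arr[1]=9 <= 15: swap with position 1, array becomes [9, 9, 2, 14, 15]
arr[2]=2 <= 15: swap with position 2, array becomes [9, 9, 2, 14, 15]
arr[3]=14 <= 15: swap with position 3, array becomes [9, 9, 2, 14, 15]

Place pivot at position 4: [9, 9, 2, 14, 15]
Pivot position: 4

After partitioning with pivot 15, the array becomes [9, 9, 2, 14, 15]. The pivot is placed at index 4. All elements to the left of the pivot are <= 15, and all elements to the right are > 15.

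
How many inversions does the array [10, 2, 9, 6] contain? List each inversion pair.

Finding inversions in [10, 2, 9, 6]:

(0, 1): arr[0]=10 > arr[1]=2
(0, 2): arr[0]=10 > arr[2]=9
(0, 3): arr[0]=10 > arr[3]=6
(2, 3): arr[2]=9 > arr[3]=6

Total inversions: 4

The array has 4 inversion(s): (0,1), (0,2), (0,3), (2,3). Each pair (i,j) satisfies i < j and arr[i] > arr[j].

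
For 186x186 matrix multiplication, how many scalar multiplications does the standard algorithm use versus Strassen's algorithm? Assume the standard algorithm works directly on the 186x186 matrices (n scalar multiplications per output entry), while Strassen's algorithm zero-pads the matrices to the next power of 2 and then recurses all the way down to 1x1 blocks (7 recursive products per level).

Matrix multiplication for 186x186 matrices:

Strassen's algorithm requires power-of-2 dimensions. Pad 186x186 to 256x256 (next power of 2).

Standard algorithm: 186^3 = 6434856 multiplications
Strassen's algorithm: 7^(log2(256)) = 7^8 = 5764801 multiplications
Savings: 6434856 - 5764801 = 670055 multiplications

Standard: 6434856 multiplications (186^3). Strassen: 5764801 multiplications (7^8, after padding to 256x256). Strassen reduces 8 recursive multiplications to 7 at each level.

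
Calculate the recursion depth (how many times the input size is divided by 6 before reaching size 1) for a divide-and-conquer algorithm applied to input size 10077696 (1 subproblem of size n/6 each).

For divide and conquer with division factor 6:

Problem sizes at each level:
Level 0: 10077696
Level 1: 1679616
Level 2: 279936
Level 3: 46656
Level 4: 7776
Level 5: 1296
Level 6: 216
Level 7: 36
Level 8: 6
Level 9: 1

The root is level 0 and the size-1 base case is level 9 (the tree spans levels 0 through 9, i.e. 10 levels counting the root), so the depth is the number of divisions: log_6(10077696) = 9

The recursion tree depth is log_6(10077696) = 9. At each level, the problem size is divided by 6, so it takes 9 divisions to reduce to a base case of size 1. The algorithm makes 1 recursive call at each level.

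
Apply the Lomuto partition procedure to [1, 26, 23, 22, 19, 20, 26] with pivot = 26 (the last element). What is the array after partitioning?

Lomuto partition with pivot = 26:

Initial array: [1, 26, 23, 22, 19, 20, 26]

arr[0]=1 <= 26: swap with position 0, array becomes [1, 26, 23, 22, 19, 20, 26]
arr[1]=26 <= 26: swap with position 1, array becomes [1, 26, 23, 22, 19, 20, 26]
arr[2]=23 <= 26: swap with position 2, array becomes [1, 26, 23, 22, 19, 20, 26]
arr[3]=22 <= 26: swap with position 3, array becomes [1, 26, 23, 22, 19, 20, 26]
arr[4]=19 <= 26: swap with position 4, array becomes [1, 26, 23, 22, 19, 20, 26]
arr[5]=20 <= 26: swap with position 5, array becomes [1, 26, 23, 22, 19, 20, 26]

Place pivot at position 6: [1, 26, 23, 22, 19, 20, 26]
Pivot position: 6

After partitioning with pivot 26, the array becomes [1, 26, 23, 22, 19, 20, 26]. The pivot is placed at index 6. All elements to the left of the pivot are <= 26, and all elements to the right are > 26.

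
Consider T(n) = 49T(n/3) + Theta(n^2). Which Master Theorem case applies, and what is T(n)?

Master Theorem for T(n) = 49T(n/3) + O(n^2):

a = 49, b = 3, c = 2
log_b(a) = log_3(49) = 3.5425

Case 1: c = 2 < log_3(49) = 3.5425
T(n) = O(n^(log_3 49))

For T(n) = 49T(n/3) + O(n^2): log_3(49) = 3.5425. This is Case 1 of the Master Theorem (c < log_b(a), work dominated by leaves), giving O(n^(log_3 49)).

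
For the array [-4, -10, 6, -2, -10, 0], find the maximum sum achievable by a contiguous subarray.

Using Kadane's algorithm on [-4, -10, 6, -2, -10, 0]:

Scanning through the array:
Position 1 (value -10): max_ending_here = -10, max_so_far = -4
Position 2 (value 6): max_ending_here = 6, max_so_far = 6
Position 3 (value -2): max_ending_here = 4, max_so_far = 6
Position 4 (value -10): max_ending_here = -6, max_so_far = 6
Position 5 (value 0): max_ending_here = 0, max_so_far = 6

Maximum subarray: [6]
Maximum sum: 6

The maximum subarray is [6] with sum 6. This subarray runs from index 2 to index 2.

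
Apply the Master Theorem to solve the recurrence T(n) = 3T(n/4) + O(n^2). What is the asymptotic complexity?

Master Theorem for T(n) = 3T(n/4) + O(n^2):

a = 3, b = 4, c = 2
log_b(a) = log_4(3) = 0.7925

Case 3: c = 2 > log_4(3) = 0.7925
T(n) = O(n^2) = O(n^2)

For T(n) = 3T(n/4) + O(n^2): log_4(3) = 0.7925. This is Case 3 of the Master Theorem (c > log_b(a), work dominated by root), giving O(n^2).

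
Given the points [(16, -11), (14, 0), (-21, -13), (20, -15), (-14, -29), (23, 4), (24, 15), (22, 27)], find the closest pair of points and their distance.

Computing all pairwise distances among 8 points:

d((16, -11), (14, 0)) = 11.1803
d((16, -11), (-21, -13)) = 37.054
d((16, -11), (20, -15)) = 5.6569 <-- minimum
d((16, -11), (-14, -29)) = 34.9857
d((16, -11), (23, 4)) = 16.5529
d((16, -11), (24, 15)) = 27.2029
d((16, -11), (22, 27)) = 38.4708
d((14, 0), (-21, -13)) = 37.3363
d((14, 0), (20, -15)) = 16.1555
d((14, 0), (-14, -29)) = 40.3113
d((14, 0), (23, 4)) = 9.8489
d((14, 0), (24, 15)) = 18.0278
d((14, 0), (22, 27)) = 28.1603
d((-21, -13), (20, -15)) = 41.0488
d((-21, -13), (-14, -29)) = 17.4642
d((-21, -13), (23, 4)) = 47.1699
d((-21, -13), (24, 15)) = 53.0
d((-21, -13), (22, 27)) = 58.7282
d((20, -15), (-14, -29)) = 36.7696
d((20, -15), (23, 4)) = 19.2354
d((20, -15), (24, 15)) = 30.2655
d((20, -15), (22, 27)) = 42.0476
d((-14, -29), (23, 4)) = 49.5782
d((-14, -29), (24, 15)) = 58.1378
d((-14, -29), (22, 27)) = 66.5733
d((23, 4), (24, 15)) = 11.0454
d((23, 4), (22, 27)) = 23.0217
d((24, 15), (22, 27)) = 12.1655

Closest pair: (16, -11) and (20, -15) with distance 5.6569

The closest pair is (16, -11) and (20, -15) with Euclidean distance 5.6569. For 8 points, brute-force pairwise comparison is shown above. For large n, the divide-and-conquer algorithm (sort by x, recurse on halves, check the dividing strip) achieves O(n log n).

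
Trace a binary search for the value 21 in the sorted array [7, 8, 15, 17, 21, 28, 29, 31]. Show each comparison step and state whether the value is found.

Binary search for 21 in [7, 8, 15, 17, 21, 28, 29, 31]:

lo=0, hi=7, mid=3, arr[mid]=17 -> 17 < 21, search right half
lo=4, hi=7, mid=5, arr[mid]=28 -> 28 > 21, search left half
lo=4, hi=4, mid=4, arr[mid]=21 -> Found target at index 4!

Binary search finds 21 at index 4 after 3 comparisons. The search repeatedly halves the search space by comparing with the middle element.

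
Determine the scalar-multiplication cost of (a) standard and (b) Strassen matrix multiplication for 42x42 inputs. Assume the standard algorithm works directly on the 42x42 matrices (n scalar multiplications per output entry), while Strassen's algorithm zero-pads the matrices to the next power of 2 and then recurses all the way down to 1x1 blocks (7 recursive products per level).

Matrix multiplication for 42x42 matrices:

Strassen's algorithm requires power-of-2 dimensions. Pad 42x42 to 64x64 (next power of 2).

Standard algorithm: 42^3 = 74088 multiplications
Strassen's algorithm: 7^(log2(64)) = 7^6 = 117649 multiplications
Difference: 74088 - 117649 = -43561 (Strassen uses MORE here due to padding overhead — for small or just-over-power-of-2 n, padding can outweigh the per-level savings)

Standard: 74088 multiplications (42^3). Strassen: 117649 multiplications (7^6, after padding to 64x64). Strassen reduces 8 recursive multiplications to 7 at each level.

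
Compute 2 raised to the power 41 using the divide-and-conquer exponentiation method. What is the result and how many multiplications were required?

Computing 2^41 by squaring (build up from 2^1; each line after the first costs one multiplication):

2^1 = 2
2^2 = (2^1)^2 = 2^2 = 4
2^4 = (2^2)^2 = 4^2 = 16
2^5 = 2 * 2^4 = 2 * 16 = 32
2^10 = (2^5)^2 = 32^2 = 1024
2^20 = (2^10)^2 = 1024^2 = 1048576
2^40 = (2^20)^2 = 1048576^2 = 1099511627776
2^41 = 2 * 2^40 = 2 * 1099511627776 = 2199023255552

Result: 2199023255552
Multiplications needed: 7 (7 lines after 2^1)

2^41 = 2199023255552. Using exponentiation by squaring, this requires 7 multiplications. The key idea: if the exponent is even, square the half-power; if odd, multiply by the base once.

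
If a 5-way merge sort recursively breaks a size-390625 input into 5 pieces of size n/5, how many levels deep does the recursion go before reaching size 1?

For divide and conquer with division factor 5:

Problem sizes at each level:
Level 0: 390625
Level 1: 78125
Level 2: 15625
Level 3: 3125
Level 4: 625
Level 5: 125
Level 6: 25
Level 7: 5
Level 8: 1

The root is level 0 and the size-1 base case is level 8 (the tree spans levels 0 through 8, i.e. 9 levels counting the root), so the depth is the number of divisions: log_5(390625) = 8

The recursion tree depth is log_5(390625) = 8. At each level, the problem size is divided by 5, so it takes 8 divisions to reduce to a base case of size 1. The algorithm makes 5 recursive calls at each level.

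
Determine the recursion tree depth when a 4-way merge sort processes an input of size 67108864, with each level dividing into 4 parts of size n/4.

For divide and conquer with division factor 4:

Problem sizes at each level:
Level 0: 67108864
Level 1: 16777216
Level 2: 4194304
Level 3: 1048576
Level 4: 262144
Level 5: 65536
Level 6: 16384
Level 7: 4096
Level 8: 1024
Level 9: 256
Level 10: 64
Level 11: 16
Level 12: 4
Level 13: 1

The root is level 0 and the size-1 base case is level 13 (the tree spans levels 0 through 13, i.e. 14 levels counting the root), so the depth is the number of divisions: log_4(67108864) = 13

The recursion tree depth is log_4(67108864) = 13. At each level, the problem size is divided by 4, so it takes 13 divisions to reduce to a base case of size 1. The algorithm makes 4 recursive calls at each level.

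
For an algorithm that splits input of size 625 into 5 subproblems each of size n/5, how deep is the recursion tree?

For divide and conquer with division factor 5:

Problem sizes at each level:
Level 0: 625
Level 1: 125
Level 2: 25
Level 3: 5
Level 4: 1

The root is level 0 and the size-1 base case is level 4 (the tree spans levels 0 through 4, i.e. 5 levels counting the root), so the depth is the number of divisions: log_5(625) = 4

The recursion tree depth is log_5(625) = 4. At each level, the problem size is divided by 5, so it takes 4 divisions to reduce to a base case of size 1. The algorithm makes 5 recursive calls at each level.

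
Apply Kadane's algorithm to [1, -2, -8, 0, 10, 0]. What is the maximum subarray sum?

Using Kadane's algorithm on [1, -2, -8, 0, 10, 0]:

Scanning through the array:
Position 1 (value -2): max_ending_here = -1, max_so_far = 1
Position 2 (value -8): max_ending_here = -8, max_so_far = 1
Position 3 (value 0): max_ending_here = 0, max_so_far = 1
Position 4 (value 10): max_ending_here = 10, max_so_far = 10
Position 5 (value 0): max_ending_here = 10, max_so_far = 10

Maximum subarray: [0, 10]
Maximum sum: 10

The maximum subarray is [0, 10] with sum 10. This subarray runs from index 3 to index 4.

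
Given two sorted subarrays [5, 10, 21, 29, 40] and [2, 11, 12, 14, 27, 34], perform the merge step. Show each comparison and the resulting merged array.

Merging process:

Compare 5 vs 2: take 2 from right. Merged: [2]
Compare 5 vs 11: take 5 from left. Merged: [2, 5]
Compare 10 vs 11: take 10 from left. Merged: [2, 5, 10]
Compare 21 vs 11: take 11 from right. Merged: [2, 5, 10, 11]
Compare 21 vs 12: take 12 from right. Merged: [2, 5, 10, 11, 12]
Compare 21 vs 14: take 14 from right. Merged: [2, 5, 10, 11, 12, 14]
Compare 21 vs 27: take 21 from left. Merged: [2, 5, 10, 11, 12, 14, 21]
Compare 29 vs 27: take 27 from right. Merged: [2, 5, 10, 11, 12, 14, 21, 27]
Compare 29 vs 34: take 29 from left. Merged: [2, 5, 10, 11, 12, 14, 21, 27, 29]
Compare 40 vs 34: take 34 from right. Merged: [2, 5, 10, 11, 12, 14, 21, 27, 29, 34]
Append remaining from left: [40]. Merged: [2, 5, 10, 11, 12, 14, 21, 27, 29, 34, 40]

Final merged array: [2, 5, 10, 11, 12, 14, 21, 27, 29, 34, 40]
Total comparisons: 10

The merged array is [2, 5, 10, 11, 12, 14, 21, 27, 29, 34, 40], requiring 10 comparisons. The merge step runs in O(n) time where n is the total number of elements.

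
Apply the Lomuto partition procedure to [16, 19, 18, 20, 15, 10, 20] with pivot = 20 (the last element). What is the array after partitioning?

Lomuto partition with pivot = 20:

Initial array: [16, 19, 18, 20, 15, 10, 20]

arr[0]=16 <= 20: swap with position 0, array becomes [16, 19, 18, 20, 15, 10, 20]
arr[1]=19 <= 20: swap with position 1, array becomes [16, 19, 18, 20, 15, 10, 20]
arr[2]=18 <= 20: swap with position 2, array becomes [16, 19, 18, 20, 15, 10, 20]
arr[3]=20 <= 20: swap with position 3, array becomes [16, 19, 18, 20, 15, 10, 20]
arr[4]=15 <= 20: swap with position 4, array becomes [16, 19, 18, 20, 15, 10, 20]
arr[5]=10 <= 20: swap with position 5, array becomes [16, 19, 18, 20, 15, 10, 20]

Place pivot at position 6: [16, 19, 18, 20, 15, 10, 20]
Pivot position: 6

After partitioning with pivot 20, the array becomes [16, 19, 18, 20, 15, 10, 20]. The pivot is placed at index 6. All elements to the left of the pivot are <= 20, and all elements to the right are > 20.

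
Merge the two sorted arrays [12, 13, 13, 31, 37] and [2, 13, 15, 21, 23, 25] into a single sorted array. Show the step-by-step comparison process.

Merging process:

Compare 12 vs 2: take 2 from right. Merged: [2]
Compare 12 vs 13: take 12 from left. Merged: [2, 12]
Compare 13 vs 13: take 13 from left. Merged: [2, 12, 13]
Compare 13 vs 13: take 13 from left. Merged: [2, 12, 13, 13]
Compare 31 vs 13: take 13 from right. Merged: [2, 12, 13, 13, 13]
Compare 31 vs 15: take 15 from right. Merged: [2, 12, 13, 13, 13, 15]
Compare 31 vs 21: take 21 from right. Merged: [2, 12, 13, 13, 13, 15, 21]
Compare 31 vs 23: take 23 from right. Merged: [2, 12, 13, 13, 13, 15, 21, 23]
Compare 31 vs 25: take 25 from right. Merged: [2, 12, 13, 13, 13, 15, 21, 23, 25]
Append remaining from left: [31, 37]. Merged: [2, 12, 13, 13, 13, 15, 21, 23, 25, 31, 37]

Final merged array: [2, 12, 13, 13, 13, 15, 21, 23, 25, 31, 37]
Total comparisons: 9

The merged array is [2, 12, 13, 13, 13, 15, 21, 23, 25, 31, 37], requiring 9 comparisons. The merge step runs in O(n) time where n is the total number of elements.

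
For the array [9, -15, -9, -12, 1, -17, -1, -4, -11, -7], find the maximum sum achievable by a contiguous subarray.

Using Kadane's algorithm on [9, -15, -9, -12, 1, -17, -1, -4, -11, -7]:

Scanning through the array:
Position 1 (value -15): max_ending_here = -6, max_so_far = 9
Position 2 (value -9): max_ending_here = -9, max_so_far = 9
Position 3 (value -12): max_ending_here = -12, max_so_far = 9
Position 4 (value 1): max_ending_here = 1, max_so_far = 9
Position 5 (value -17): max_ending_here = -16, max_so_far = 9
Position 6 (value -1): max_ending_here = -1, max_so_far = 9
Position 7 (value -4): max_ending_here = -4, max_so_far = 9
Position 8 (value -11): max_ending_here = -11, max_so_far = 9
Position 9 (value -7): max_ending_here = -7, max_so_far = 9

Maximum subarray: [9]
Maximum sum: 9

The maximum subarray is [9] with sum 9. This subarray runs from index 0 to index 0.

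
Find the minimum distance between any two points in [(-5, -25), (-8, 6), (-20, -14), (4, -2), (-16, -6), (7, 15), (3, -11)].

Computing all pairwise distances among 7 points:

d((-5, -25), (-8, 6)) = 31.1448
d((-5, -25), (-20, -14)) = 18.6011
d((-5, -25), (4, -2)) = 24.6982
d((-5, -25), (-16, -6)) = 21.9545
d((-5, -25), (7, 15)) = 41.7612
d((-5, -25), (3, -11)) = 16.1245
d((-8, 6), (-20, -14)) = 23.3238
d((-8, 6), (4, -2)) = 14.4222
d((-8, 6), (-16, -6)) = 14.4222
d((-8, 6), (7, 15)) = 17.4929
d((-8, 6), (3, -11)) = 20.2485
d((-20, -14), (4, -2)) = 26.8328
d((-20, -14), (-16, -6)) = 8.9443 <-- minimum
d((-20, -14), (7, 15)) = 39.6232
d((-20, -14), (3, -11)) = 23.1948
d((4, -2), (-16, -6)) = 20.3961
d((4, -2), (7, 15)) = 17.2627
d((4, -2), (3, -11)) = 9.0554
d((-16, -6), (7, 15)) = 31.1448
d((-16, -6), (3, -11)) = 19.6469
d((7, 15), (3, -11)) = 26.3059

Closest pair: (-20, -14) and (-16, -6) with distance 8.9443

The closest pair is (-20, -14) and (-16, -6) with Euclidean distance 8.9443. For 7 points, brute-force pairwise comparison is shown above. For large n, the divide-and-conquer algorithm (sort by x, recurse on halves, check the dividing strip) achieves O(n log n).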